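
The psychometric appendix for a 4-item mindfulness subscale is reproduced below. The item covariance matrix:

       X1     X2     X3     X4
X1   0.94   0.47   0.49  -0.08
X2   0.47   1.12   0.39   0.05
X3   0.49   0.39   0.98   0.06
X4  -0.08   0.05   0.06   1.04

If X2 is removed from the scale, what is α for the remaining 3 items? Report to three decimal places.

Remaining items: X1, X3, X4 (k = 3).
sum of item variances = 0.94 + 0.98 + 1.04 = 2.96
total variance = 2.96 + 2 × 0.47 = 3.90
α (item deleted) = (3/2)·(1 − 2.96/3.90) = 0.362

α = 0.362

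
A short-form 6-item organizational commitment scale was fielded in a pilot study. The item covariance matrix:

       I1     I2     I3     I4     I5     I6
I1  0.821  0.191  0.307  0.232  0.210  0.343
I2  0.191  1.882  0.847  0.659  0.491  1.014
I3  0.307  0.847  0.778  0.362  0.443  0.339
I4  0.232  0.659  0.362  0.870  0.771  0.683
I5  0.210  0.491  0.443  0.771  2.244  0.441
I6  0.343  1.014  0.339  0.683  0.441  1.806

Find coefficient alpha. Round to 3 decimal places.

α = 0.763

ΣVar(i) = 0.821 + 1.882 + 0.778 + 0.870 + 2.244 + 1.806 = 8.401
Sum of off-diagonal covariances = 7.333
σ²_total = 8.401 + 2 × 7.333 = 23.067
α = (k/(k−1))·(1 − ΣVar(i)/σ²_total) = (6/5)·(1 − 8.401/23.067) = 0.763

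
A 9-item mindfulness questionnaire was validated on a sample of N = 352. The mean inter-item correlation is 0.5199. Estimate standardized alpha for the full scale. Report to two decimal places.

Standardized α = k·r̄ / (1 + (k−1)·r̄) = 9 × 0.5199 / (1 + 8 × 0.5199)
  = 4.6791 / 5.1592 = 0.91

standardized alpha = 0.91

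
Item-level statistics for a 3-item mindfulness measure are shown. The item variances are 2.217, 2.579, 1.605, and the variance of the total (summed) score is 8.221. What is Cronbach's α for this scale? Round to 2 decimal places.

α = 0.33

sum of item variances = 2.217 + 2.579 + 1.605 = 6.401
α = (k/(k−1))·(1 − sum of item variances/total variance) = (3/2)·(1 − 6.401/8.221) = 0.33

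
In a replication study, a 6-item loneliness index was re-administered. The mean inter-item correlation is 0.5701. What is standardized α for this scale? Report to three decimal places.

Standardized α = k·r̄ / (1 + (k−1)·r̄) = 6 × 0.5701 / (1 + 5 × 0.5701)
  = 3.4206 / 3.8505 = 0.888

α = 0.888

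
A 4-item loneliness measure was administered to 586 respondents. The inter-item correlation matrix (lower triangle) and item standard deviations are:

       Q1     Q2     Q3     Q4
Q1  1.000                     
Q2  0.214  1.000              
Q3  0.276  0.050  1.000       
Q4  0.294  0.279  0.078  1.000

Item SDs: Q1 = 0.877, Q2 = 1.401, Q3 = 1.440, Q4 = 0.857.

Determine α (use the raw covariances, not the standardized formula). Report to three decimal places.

Σσ²ᵢ = 0.877² + 1.401² + 1.440² + 0.857² = 5.5400
Covariances σ_ij = r_ij · s_i · s_j:
  σ(Q1,Q2) = 0.214 × 0.877 × 1.401 = 0.2629
  σ(Q1,Q3) = 0.276 × 0.877 × 1.440 = 0.3486
  σ(Q1,Q4) = 0.294 × 0.877 × 0.857 = 0.2210
  σ(Q2,Q3) = 0.050 × 1.401 × 1.440 = 0.1009
  σ(Q2,Q4) = 0.279 × 1.401 × 0.857 = 0.3350
  σ(Q3,Q4) = 0.078 × 1.440 × 0.857 = 0.0963
σ²_T = Σσ²ᵢ + 2·Σσ_ij = 5.5400 + 2 × 1.3647 = 8.2694
α = (4/3)·(1 − 5.5400/8.2694) = 0.440

α = 0.440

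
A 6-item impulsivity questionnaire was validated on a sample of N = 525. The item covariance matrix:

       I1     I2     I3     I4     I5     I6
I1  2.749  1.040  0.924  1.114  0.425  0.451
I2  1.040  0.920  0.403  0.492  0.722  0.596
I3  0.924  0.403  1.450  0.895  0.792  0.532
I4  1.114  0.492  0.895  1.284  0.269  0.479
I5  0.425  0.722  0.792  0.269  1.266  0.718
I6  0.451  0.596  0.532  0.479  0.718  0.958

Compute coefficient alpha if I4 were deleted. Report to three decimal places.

coefficient alpha = 0.803

Remaining items: I1, I2, I3, I5, I6 (k = 5).
Σσ²ᵢ = 2.749 + 0.920 + 1.450 + 1.266 + 0.958 = 7.343
total variance = 7.343 + 2 × 6.603 = 20.549
α (item deleted) = (5/4)·(1 − 7.343/20.549) = 0.803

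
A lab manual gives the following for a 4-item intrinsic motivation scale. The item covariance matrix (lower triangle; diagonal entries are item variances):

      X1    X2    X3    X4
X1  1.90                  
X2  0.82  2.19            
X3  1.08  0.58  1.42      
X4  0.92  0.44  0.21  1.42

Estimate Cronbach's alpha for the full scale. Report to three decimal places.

α = 0.719

ΣVar(i) = 1.90 + 2.19 + 1.42 + 1.42 = 6.93
Σ_{i<j} σ_ij = 4.05
σ²_T = 6.93 + 2 × 4.05 = 15.03
α = (k/(k−1))·(1 − ΣVar(i)/σ²_T) = (4/3)·(1 − 6.93/15.03) = 0.719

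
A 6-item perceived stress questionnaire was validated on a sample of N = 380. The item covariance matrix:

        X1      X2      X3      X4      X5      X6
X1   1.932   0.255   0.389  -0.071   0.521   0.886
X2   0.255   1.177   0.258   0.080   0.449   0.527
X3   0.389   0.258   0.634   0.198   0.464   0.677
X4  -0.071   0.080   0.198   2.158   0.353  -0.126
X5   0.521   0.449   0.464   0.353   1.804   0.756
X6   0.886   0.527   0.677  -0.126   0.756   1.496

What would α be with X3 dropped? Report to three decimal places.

Remaining items: X1, X2, X4, X5, X6 (k = 5).
ΣVar(i) = 1.932 + 1.177 + 2.158 + 1.804 + 1.496 = 8.567
total variance = 8.567 + 2 × 3.630 = 15.827
α (item deleted) = (5/4)·(1 − 8.567/15.827) = 0.573

α = 0.573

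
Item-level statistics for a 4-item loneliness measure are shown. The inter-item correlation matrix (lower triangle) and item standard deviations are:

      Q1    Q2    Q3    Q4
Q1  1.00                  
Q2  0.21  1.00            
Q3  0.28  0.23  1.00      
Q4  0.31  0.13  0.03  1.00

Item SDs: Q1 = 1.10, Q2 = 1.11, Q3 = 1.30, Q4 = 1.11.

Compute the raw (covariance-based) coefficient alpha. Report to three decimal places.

α = 0.492

Σσ²ᵢ = 1.10² + 1.11² + 1.30² + 1.11² = 5.3642
Covariances σ_ij = r_ij · s_i · s_j:
  σ(Q1,Q2) = 0.21 × 1.10 × 1.11 = 0.2564
  σ(Q1,Q3) = 0.28 × 1.10 × 1.30 = 0.4004
  σ(Q1,Q4) = 0.31 × 1.10 × 1.11 = 0.3785
  σ(Q2,Q3) = 0.23 × 1.11 × 1.30 = 0.3319
  σ(Q2,Q4) = 0.13 × 1.11 × 1.11 = 0.1602
  σ(Q3,Q4) = 0.03 × 1.30 × 1.11 = 0.0433
σ²_T = Σσ²ᵢ + 2·Σσ_ij = 5.3642 + 2 × 1.5707 = 8.5056
α = (4/3)·(1 − 5.3642/8.5056) = 0.492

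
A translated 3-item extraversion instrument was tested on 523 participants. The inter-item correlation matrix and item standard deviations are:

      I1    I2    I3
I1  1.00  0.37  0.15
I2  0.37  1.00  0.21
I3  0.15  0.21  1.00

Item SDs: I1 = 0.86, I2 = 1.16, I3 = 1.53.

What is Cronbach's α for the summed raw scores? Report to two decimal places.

Cronbach's α = 0.45

Σσ²ᵢ = 0.86² + 1.16² + 1.53² = 4.4261
Covariances σ_ij = r_ij · s_i · s_j:
  σ(I1,I2) = 0.37 × 0.86 × 1.16 = 0.3691
  σ(I1,I3) = 0.15 × 0.86 × 1.53 = 0.1974
  σ(I2,I3) = 0.21 × 1.16 × 1.53 = 0.3727
σ²_T = Σσ²ᵢ + 2·Σσ_ij = 4.4261 + 2 × 0.9392 = 6.3045
α = (3/2)·(1 − 4.4261/6.3045) = 0.45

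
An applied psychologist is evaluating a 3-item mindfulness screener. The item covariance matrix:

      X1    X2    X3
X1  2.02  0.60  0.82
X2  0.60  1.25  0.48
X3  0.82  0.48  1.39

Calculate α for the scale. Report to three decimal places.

α = 0.674

sum of item variances = 2.02 + 1.25 + 1.39 = 4.66
Sum of the distinct covariances = 1.90
σ²_T = 4.66 + 2 × 1.90 = 8.46
α = (k/(k−1))·(1 − sum of item variances/σ²_T) = (3/2)·(1 − 4.66/8.46) = 0.674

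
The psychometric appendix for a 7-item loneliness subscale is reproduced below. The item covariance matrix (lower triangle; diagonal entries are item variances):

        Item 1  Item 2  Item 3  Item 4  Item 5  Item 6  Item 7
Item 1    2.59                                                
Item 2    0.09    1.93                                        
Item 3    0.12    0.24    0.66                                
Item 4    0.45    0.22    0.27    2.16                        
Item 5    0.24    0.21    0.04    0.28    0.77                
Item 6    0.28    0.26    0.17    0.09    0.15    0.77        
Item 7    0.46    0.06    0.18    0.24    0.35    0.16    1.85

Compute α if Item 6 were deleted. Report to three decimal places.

Remaining items: Item 1, Item 2, Item 3, Item 4, Item 5, Item 7 (k = 6).
Σσᵢ² = 2.59 + 1.93 + 0.66 + 2.16 + 0.77 + 1.85 = 9.96
σ²_T = 9.96 + 2 × 3.45 = 16.86
α (item deleted) = (6/5)·(1 − 9.96/16.86) = 0.491

α = 0.491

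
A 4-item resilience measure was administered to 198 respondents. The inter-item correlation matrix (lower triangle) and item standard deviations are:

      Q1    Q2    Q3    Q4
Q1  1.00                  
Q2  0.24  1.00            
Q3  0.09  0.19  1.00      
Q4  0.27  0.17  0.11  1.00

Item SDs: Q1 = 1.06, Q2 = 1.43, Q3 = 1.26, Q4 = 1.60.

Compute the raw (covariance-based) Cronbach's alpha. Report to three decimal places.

α = 0.455

Σσ²ᵢ = 1.06² + 1.43² + 1.26² + 1.60² = 7.3161
Covariances σ_ij = r_ij · s_i · s_j:
  σ(Q1,Q2) = 0.24 × 1.06 × 1.43 = 0.3638
  σ(Q1,Q3) = 0.09 × 1.06 × 1.26 = 0.1202
  σ(Q1,Q4) = 0.27 × 1.06 × 1.60 = 0.4579
  σ(Q2,Q3) = 0.19 × 1.43 × 1.26 = 0.3423
  σ(Q2,Q4) = 0.17 × 1.43 × 1.60 = 0.3890
  σ(Q3,Q4) = 0.11 × 1.26 × 1.60 = 0.2218
σ²_T = Σσ²ᵢ + 2·Σσ_ij = 7.3161 + 2 × 1.8950 = 11.1061
α = (4/3)·(1 − 7.3161/11.1061) = 0.455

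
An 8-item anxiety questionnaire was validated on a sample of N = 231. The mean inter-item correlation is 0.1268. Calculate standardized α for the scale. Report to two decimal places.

Standardized α = k·r̄ / (1 + (k−1)·r̄) = 8 × 0.1268 / (1 + 7 × 0.1268)
  = 1.0144 / 1.8876 = 0.54

α = 0.54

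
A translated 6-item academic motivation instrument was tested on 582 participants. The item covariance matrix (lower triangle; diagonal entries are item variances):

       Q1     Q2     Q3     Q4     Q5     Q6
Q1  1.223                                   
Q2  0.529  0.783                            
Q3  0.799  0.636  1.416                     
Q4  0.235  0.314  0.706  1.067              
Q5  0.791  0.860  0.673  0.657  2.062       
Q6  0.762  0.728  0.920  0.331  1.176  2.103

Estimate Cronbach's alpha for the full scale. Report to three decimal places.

Cronbach's alpha = 0.841

sum of item variances = 1.223 + 0.783 + 1.416 + 1.067 + 2.062 + 2.103 = 8.654
Σ_{i<j} σ_ij = 10.117
σ²_total = 8.654 + 2 × 10.117 = 28.888
α = (k/(k−1))·(1 − sum of item variances/σ²_total) = (6/5)·(1 − 8.654/28.888) = 0.841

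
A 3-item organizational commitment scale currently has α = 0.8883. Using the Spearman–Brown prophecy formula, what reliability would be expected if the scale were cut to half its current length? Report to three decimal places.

predicted reliability = 0.799

Length factor m = 1/2
α' = m·α / (1 − (1−m)·α)
   = 1/2 × 0.8883 / (1 − (1 − 1/2) × 0.8883)
   = 0.4441 / 0.5558 = 0.799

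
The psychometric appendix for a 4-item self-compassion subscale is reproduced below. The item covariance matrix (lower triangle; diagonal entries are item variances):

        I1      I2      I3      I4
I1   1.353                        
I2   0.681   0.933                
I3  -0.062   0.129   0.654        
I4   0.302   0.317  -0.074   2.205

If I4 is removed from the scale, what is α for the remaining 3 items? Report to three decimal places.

α = 0.506

Remaining items: I1, I2, I3 (k = 3).
ΣVar(i) = 1.353 + 0.933 + 0.654 = 2.940
total variance = 2.940 + 2 × 0.748 = 4.436
α (item deleted) = (3/2)·(1 − 2.940/4.436) = 0.506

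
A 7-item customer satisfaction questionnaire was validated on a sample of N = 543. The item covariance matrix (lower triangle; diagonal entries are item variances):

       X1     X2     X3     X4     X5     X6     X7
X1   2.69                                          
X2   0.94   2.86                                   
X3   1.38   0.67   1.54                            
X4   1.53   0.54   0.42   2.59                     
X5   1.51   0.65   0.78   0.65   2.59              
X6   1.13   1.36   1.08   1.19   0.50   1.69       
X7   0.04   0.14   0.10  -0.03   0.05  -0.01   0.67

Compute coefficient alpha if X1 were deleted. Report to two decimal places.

Remaining items: X2, X3, X4, X5, X6, X7 (k = 6).
ΣVar(i) = 2.86 + 1.54 + 2.59 + 2.59 + 1.69 + 0.67 = 11.94
total variance = 11.94 + 2 × 8.09 = 28.12
α (item deleted) = (6/5)·(1 − 11.94/28.12) = 0.69

α = 0.69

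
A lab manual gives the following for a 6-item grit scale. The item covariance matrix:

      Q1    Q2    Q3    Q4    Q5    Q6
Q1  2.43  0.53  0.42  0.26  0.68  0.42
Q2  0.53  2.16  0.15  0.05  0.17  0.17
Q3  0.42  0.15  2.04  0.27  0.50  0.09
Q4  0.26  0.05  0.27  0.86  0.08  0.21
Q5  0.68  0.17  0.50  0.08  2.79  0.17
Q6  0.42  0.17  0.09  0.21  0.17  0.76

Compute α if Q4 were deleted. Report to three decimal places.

α = 0.492

Remaining items: Q1, Q2, Q3, Q5, Q6 (k = 5).
Σσᵢ² = 2.43 + 2.16 + 2.04 + 2.79 + 0.76 = 10.18
Var(T) = 10.18 + 2 × 3.30 = 16.78
α (item deleted) = (5/4)·(1 − 10.18/16.78) = 0.492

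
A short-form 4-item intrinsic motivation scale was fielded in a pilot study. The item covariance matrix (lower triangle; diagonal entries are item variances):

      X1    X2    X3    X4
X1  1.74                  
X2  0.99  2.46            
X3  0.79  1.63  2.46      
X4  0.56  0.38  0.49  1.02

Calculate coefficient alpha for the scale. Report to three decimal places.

coefficient alpha = 0.743

Σσᵢ² = 1.74 + 2.46 + 2.46 + 1.02 = 7.68
Sum of off-diagonal covariances = 4.84
σ²_T = 7.68 + 2 × 4.84 = 17.36
α = (k/(k−1))·(1 − Σσᵢ²/σ²_T) = (4/3)·(1 − 7.68/17.36) = 0.743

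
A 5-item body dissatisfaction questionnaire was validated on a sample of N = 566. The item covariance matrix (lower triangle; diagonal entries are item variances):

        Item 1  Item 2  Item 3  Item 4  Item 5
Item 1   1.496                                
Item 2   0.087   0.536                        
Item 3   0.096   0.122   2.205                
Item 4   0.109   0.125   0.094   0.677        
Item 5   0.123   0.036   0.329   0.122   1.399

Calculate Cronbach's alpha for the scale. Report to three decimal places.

α = 0.353

Σσ²ᵢ = 1.496 + 0.536 + 2.205 + 0.677 + 1.399 = 6.313
Sum of off-diagonal covariances = 1.243
total variance = 6.313 + 2 × 1.243 = 8.799
α = (k/(k−1))·(1 − Σσ²ᵢ/total variance) = (5/4)·(1 − 6.313/8.799) = 0.353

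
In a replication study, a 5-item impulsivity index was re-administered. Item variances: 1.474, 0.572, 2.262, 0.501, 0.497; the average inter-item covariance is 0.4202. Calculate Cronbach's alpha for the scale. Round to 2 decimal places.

ΣVar(i) = 1.474 + 0.572 + 2.262 + 0.501 + 0.497 = 5.306
Sum of the 10 distinct covariances = 10 × 0.4202 = 4.2020
Var(T) = ΣVar(i) + 2·Σcov = 5.306 + 2 × 4.2020 = 13.7100
α = (5/4)·(1 − 5.306/13.7100) = 0.77

α = 0.77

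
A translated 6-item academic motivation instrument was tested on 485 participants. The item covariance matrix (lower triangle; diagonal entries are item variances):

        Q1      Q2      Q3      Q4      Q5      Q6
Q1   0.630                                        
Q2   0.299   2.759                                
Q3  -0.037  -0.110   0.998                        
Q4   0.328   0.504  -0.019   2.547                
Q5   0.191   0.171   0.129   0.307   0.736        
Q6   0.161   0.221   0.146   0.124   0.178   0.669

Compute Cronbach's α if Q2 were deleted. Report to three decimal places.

Remaining items: Q1, Q3, Q4, Q5, Q6 (k = 5).
sum of item variances = 0.630 + 0.998 + 2.547 + 0.736 + 0.669 = 5.580
Var(T) = 5.580 + 2 × 1.508 = 8.596
α (item deleted) = (5/4)·(1 − 5.580/8.596) = 0.439

α = 0.439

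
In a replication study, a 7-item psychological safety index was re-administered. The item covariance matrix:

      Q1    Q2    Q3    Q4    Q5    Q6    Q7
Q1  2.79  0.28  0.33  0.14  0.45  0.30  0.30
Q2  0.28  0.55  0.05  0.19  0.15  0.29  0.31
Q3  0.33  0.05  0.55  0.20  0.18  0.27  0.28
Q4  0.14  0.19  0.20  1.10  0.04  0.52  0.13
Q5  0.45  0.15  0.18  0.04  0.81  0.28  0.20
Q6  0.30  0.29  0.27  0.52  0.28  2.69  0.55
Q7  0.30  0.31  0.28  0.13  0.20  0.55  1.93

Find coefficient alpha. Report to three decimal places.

coefficient alpha = 0.596

sum of item variances = 2.79 + 0.55 + 0.55 + 1.10 + 0.81 + 2.69 + 1.93 = 10.42
Sum of the distinct covariances = 5.44
σ²_total = 10.42 + 2 × 5.44 = 21.30
α = (k/(k−1))·(1 − sum of item variances/σ²_total) = (7/6)·(1 − 10.42/21.30) = 0.596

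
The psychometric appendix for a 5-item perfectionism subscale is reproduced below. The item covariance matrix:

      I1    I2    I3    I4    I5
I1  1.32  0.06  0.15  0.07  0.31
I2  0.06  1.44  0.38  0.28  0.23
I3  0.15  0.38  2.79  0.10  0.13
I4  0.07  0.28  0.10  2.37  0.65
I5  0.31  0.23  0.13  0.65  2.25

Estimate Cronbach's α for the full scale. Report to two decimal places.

Σσᵢ² = 1.32 + 1.44 + 2.79 + 2.37 + 2.25 = 10.17
Sum of the distinct covariances = 2.36
Var(T) = 10.17 + 2 × 2.36 = 14.89
α = (k/(k−1))·(1 − Σσᵢ²/Var(T)) = (5/4)·(1 − 10.17/14.89) = 0.40

α = 0.40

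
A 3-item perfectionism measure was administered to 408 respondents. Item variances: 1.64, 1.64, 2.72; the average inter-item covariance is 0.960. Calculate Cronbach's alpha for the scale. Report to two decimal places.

Σσᵢ² = 1.64 + 1.64 + 2.72 = 6.00
Sum of the 3 distinct covariances = 3 × 0.960 = 2.880
σ²_T = Σσᵢ² + 2·Σcov = 6.00 + 2 × 2.880 = 11.760
α = (3/2)·(1 − 6.00/11.760) = 0.73

α = 0.73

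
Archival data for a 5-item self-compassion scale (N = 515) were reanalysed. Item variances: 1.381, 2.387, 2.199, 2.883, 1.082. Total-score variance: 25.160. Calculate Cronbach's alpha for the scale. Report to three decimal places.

Cronbach's alpha = 0.757

sum of item variances = 1.381 + 2.387 + 2.199 + 2.883 + 1.082 = 9.932
α = (k/(k−1))·(1 − sum of item variances/total variance) = (5/4)·(1 − 9.932/25.160) = 0.757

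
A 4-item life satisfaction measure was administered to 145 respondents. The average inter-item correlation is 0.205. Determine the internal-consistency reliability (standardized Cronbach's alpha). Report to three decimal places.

Standardized α = k·r̄ / (1 + (k−1)·r̄) = 4 × 0.205 / (1 + 3 × 0.205)
  = 0.8200 / 1.6150 = 0.508

α = 0.508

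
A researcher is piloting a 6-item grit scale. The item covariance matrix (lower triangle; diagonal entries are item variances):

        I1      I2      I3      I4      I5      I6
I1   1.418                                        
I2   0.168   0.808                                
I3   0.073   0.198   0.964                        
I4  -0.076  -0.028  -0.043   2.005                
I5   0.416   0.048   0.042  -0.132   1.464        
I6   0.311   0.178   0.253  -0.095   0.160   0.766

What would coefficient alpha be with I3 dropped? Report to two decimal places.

coefficient alpha = 0.28

Remaining items: I1, I2, I4, I5, I6 (k = 5).
sum of item variances = 1.418 + 0.808 + 2.005 + 1.464 + 0.766 = 6.461
Var(T) = 6.461 + 2 × 0.950 = 8.361
α (item deleted) = (5/4)·(1 − 6.461/8.361) = 0.28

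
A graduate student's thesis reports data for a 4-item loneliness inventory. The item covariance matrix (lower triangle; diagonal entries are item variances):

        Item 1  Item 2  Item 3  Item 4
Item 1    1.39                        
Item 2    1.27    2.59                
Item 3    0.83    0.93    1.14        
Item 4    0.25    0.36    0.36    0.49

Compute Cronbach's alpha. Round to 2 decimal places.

α = 0.78

Σσ²ᵢ = 1.39 + 2.59 + 1.14 + 0.49 = 5.61
Sum of off-diagonal covariances = 4.00
σ²_T = 5.61 + 2 × 4.00 = 13.61
α = (k/(k−1))·(1 − Σσ²ᵢ/σ²_T) = (4/3)·(1 − 5.61/13.61) = 0.78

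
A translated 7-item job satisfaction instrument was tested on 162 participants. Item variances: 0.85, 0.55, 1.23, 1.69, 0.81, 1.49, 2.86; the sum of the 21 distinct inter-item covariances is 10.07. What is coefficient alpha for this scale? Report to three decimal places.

sum of item variances = 0.85 + 0.55 + 1.23 + 1.69 + 0.81 + 1.49 + 2.86 = 9.48
Sum of distinct covariances = 10.07
σ²_T = sum of item variances + 2·Σcov = 9.48 + 2 × 10.07 = 29.62
α = (7/6)·(1 − 9.48/29.62) = 0.793

α = 0.793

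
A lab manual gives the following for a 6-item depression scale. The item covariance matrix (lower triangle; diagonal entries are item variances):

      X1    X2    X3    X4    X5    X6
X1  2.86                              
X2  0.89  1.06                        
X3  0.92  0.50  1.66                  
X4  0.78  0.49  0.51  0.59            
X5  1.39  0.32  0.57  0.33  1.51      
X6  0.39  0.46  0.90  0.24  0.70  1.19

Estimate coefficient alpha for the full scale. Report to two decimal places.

ΣVar(i) = 2.86 + 1.06 + 1.66 + 0.59 + 1.51 + 1.19 = 8.87
Σ_{i<j} σ_ij = 9.39
total variance = 8.87 + 2 × 9.39 = 27.65
α = (k/(k−1))·(1 − ΣVar(i)/total variance) = (6/5)·(1 − 8.87/27.65) = 0.82

α = 0.82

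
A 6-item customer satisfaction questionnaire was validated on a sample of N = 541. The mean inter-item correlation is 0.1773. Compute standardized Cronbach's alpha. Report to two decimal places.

α = 0.56

Standardized α = k·r̄ / (1 + (k−1)·r̄) = 6 × 0.1773 / (1 + 5 × 0.1773)
  = 1.0638 / 1.8865 = 0.56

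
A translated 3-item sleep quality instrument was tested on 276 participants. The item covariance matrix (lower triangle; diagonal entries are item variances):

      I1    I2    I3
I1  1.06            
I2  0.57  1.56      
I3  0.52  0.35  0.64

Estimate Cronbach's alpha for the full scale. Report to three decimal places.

Cronbach's alpha = 0.704

ΣVar(i) = 1.06 + 1.56 + 0.64 = 3.26
Σ_{i<j} σ_ij = 1.44
σ²_T = 3.26 + 2 × 1.44 = 6.14
α = (k/(k−1))·(1 − ΣVar(i)/σ²_T) = (3/2)·(1 − 3.26/6.14) = 0.704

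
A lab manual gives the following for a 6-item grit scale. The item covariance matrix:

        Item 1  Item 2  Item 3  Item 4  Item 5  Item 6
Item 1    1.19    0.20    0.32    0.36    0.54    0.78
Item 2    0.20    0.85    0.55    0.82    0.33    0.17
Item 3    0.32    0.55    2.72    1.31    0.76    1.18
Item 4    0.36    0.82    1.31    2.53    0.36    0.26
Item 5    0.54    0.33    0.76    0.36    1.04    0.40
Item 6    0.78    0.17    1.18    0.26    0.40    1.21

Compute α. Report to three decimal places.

sum of item variances = 1.19 + 0.85 + 2.72 + 2.53 + 1.04 + 1.21 = 9.54
Σ_{i<j} σ_ij = 8.34
total variance = 9.54 + 2 × 8.34 = 26.22
α = (k/(k−1))·(1 − sum of item variances/total variance) = (6/5)·(1 − 9.54/26.22) = 0.763

α = 0.763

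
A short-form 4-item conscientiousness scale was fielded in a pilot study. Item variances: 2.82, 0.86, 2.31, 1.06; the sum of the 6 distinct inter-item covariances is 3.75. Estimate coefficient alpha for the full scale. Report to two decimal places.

sum of item variances = 2.82 + 0.86 + 2.31 + 1.06 = 7.05
Sum of distinct covariances = 3.75
total variance = sum of item variances + 2·Σcov = 7.05 + 2 × 3.75 = 14.55
α = (4/3)·(1 − 7.05/14.55) = 0.69

coefficient alpha = 0.69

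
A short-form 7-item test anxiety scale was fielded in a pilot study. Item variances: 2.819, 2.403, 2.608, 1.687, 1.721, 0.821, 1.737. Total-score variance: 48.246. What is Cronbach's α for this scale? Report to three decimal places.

sum of item variances = 2.819 + 2.403 + 2.608 + 1.687 + 1.721 + 0.821 + 1.737 = 13.796
α = (k/(k−1))·(1 − sum of item variances/σ²_T) = (7/6)·(1 − 13.796/48.246) = 0.833

α = 0.833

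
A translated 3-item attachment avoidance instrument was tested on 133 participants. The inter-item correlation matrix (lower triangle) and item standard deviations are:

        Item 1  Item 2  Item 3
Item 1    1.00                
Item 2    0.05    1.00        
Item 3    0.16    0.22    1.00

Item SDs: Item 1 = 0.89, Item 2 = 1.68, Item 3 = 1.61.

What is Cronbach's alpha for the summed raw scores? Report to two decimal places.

Cronbach's alpha = 0.34

Σσ²ᵢ = 0.89² + 1.68² + 1.61² = 6.2066
Covariances σ_ij = r_ij · s_i · s_j:
  σ(Item 1,Item 2) = 0.05 × 0.89 × 1.68 = 0.0748
  σ(Item 1,Item 3) = 0.16 × 0.89 × 1.61 = 0.2293
  σ(Item 2,Item 3) = 0.22 × 1.68 × 1.61 = 0.5951
σ²_T = Σσ²ᵢ + 2·Σσ_ij = 6.2066 + 2 × 0.8992 = 8.0050
α = (3/2)·(1 − 6.2066/8.0050) = 0.34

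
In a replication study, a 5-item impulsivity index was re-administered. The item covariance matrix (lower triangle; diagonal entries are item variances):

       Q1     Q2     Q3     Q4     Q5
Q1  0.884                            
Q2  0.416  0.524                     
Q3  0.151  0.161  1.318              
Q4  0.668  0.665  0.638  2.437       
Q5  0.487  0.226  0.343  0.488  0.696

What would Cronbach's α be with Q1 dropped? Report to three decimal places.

Remaining items: Q2, Q3, Q4, Q5 (k = 4).
sum of item variances = 0.524 + 1.318 + 2.437 + 0.696 = 4.975
σ²_total = 4.975 + 2 × 2.521 = 10.017
α (item deleted) = (4/3)·(1 − 4.975/10.017) = 0.671

Cronbach's α = 0.671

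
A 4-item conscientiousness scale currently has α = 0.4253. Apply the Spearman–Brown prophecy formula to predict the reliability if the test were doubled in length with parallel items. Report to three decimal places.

predicted reliability = 0.597

Length factor m = 2
α' = m·α / (1 + (m−1)·α)
   = 2 × 0.4253 / (1 + (2 − 1) × 0.4253)
   = 0.8506 / 1.4253 = 0.597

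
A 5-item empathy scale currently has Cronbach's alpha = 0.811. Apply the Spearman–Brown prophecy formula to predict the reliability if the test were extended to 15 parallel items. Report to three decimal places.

predicted reliability = 0.928

Length factor m = 15/5 = 3.0000
α' = m·α / (1 + (m−1)·α)
   = 15/5 × 0.811 / (1 + (15/5 − 1) × 0.811)
   = 2.4330 / 2.6220 = 0.928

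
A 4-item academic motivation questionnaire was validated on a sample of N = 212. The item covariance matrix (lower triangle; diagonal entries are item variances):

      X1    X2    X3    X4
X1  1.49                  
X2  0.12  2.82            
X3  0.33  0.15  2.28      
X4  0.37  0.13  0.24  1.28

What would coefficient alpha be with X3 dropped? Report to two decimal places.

α = 0.27

Remaining items: X1, X2, X4 (k = 3).
Σσ²ᵢ = 1.49 + 2.82 + 1.28 = 5.59
σ²_total = 5.59 + 2 × 0.62 = 6.83
α (item deleted) = (3/2)·(1 − 5.59/6.83) = 0.27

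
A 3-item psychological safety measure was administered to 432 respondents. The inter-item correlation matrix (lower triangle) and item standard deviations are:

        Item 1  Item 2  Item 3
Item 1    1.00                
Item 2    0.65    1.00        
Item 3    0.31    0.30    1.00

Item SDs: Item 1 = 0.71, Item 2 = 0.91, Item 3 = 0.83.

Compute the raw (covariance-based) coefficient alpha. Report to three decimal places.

α = 0.676

Σσ²ᵢ = 0.71² + 0.91² + 0.83² = 2.0211
Covariances σ_ij = r_ij · s_i · s_j:
  σ(Item 1,Item 2) = 0.65 × 0.71 × 0.91 = 0.4200
  σ(Item 1,Item 3) = 0.31 × 0.71 × 0.83 = 0.1827
  σ(Item 2,Item 3) = 0.30 × 0.91 × 0.83 = 0.2266
σ²_T = Σσ²ᵢ + 2·Σσ_ij = 2.0211 + 2 × 0.8293 = 3.6797
α = (3/2)·(1 − 2.0211/3.6797) = 0.676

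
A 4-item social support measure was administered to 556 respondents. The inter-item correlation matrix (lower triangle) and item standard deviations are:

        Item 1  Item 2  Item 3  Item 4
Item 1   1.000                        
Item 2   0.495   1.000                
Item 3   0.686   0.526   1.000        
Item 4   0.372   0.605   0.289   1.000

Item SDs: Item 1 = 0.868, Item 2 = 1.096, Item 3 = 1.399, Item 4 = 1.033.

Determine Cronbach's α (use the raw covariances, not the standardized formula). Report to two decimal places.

α = 0.78

Σσ²ᵢ = 0.868² + 1.096² + 1.399² + 1.033² = 4.9789
Covariances σ_ij = r_ij · s_i · s_j:
  σ(Item 1,Item 2) = 0.495 × 0.868 × 1.096 = 0.4709
  σ(Item 1,Item 3) = 0.686 × 0.868 × 1.399 = 0.8330
  σ(Item 1,Item 4) = 0.372 × 0.868 × 1.033 = 0.3336
  σ(Item 2,Item 3) = 0.526 × 1.096 × 1.399 = 0.8065
  σ(Item 2,Item 4) = 0.605 × 1.096 × 1.033 = 0.6850
  σ(Item 3,Item 4) = 0.289 × 1.399 × 1.033 = 0.4177
σ²_T = Σσ²ᵢ + 2·Σσ_ij = 4.9789 + 2 × 3.5467 = 12.0723
α = (4/3)·(1 − 4.9789/12.0723) = 0.78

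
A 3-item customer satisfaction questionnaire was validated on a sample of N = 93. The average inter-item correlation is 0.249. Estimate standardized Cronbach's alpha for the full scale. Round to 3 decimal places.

Standardized α = k·r̄ / (1 + (k−1)·r̄) = 3 × 0.249 / (1 + 2 × 0.249)
  = 0.7470 / 1.4980 = 0.499

standardized Cronbach's alpha = 0.499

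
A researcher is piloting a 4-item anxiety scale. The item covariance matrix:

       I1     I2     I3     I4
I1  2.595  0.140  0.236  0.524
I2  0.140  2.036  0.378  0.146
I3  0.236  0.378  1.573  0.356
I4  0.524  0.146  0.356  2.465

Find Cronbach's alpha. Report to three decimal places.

sum of item variances = 2.595 + 2.036 + 1.573 + 2.465 = 8.669
Σ_{i<j} σ_ij = 1.780
σ²_T = 8.669 + 2 × 1.780 = 12.229
α = (k/(k−1))·(1 − sum of item variances/σ²_T) = (4/3)·(1 − 8.669/12.229) = 0.388

Cronbach's alpha = 0.388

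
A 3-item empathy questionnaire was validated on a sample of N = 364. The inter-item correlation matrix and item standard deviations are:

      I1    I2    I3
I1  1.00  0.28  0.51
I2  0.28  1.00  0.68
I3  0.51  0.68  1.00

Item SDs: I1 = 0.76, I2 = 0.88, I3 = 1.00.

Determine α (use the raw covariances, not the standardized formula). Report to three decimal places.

α = 0.749

Σσ²ᵢ = 0.76² + 0.88² + 1.00² = 2.3520
Covariances σ_ij = r_ij · s_i · s_j:
  σ(I1,I2) = 0.28 × 0.76 × 0.88 = 0.1873
  σ(I1,I3) = 0.51 × 0.76 × 1.00 = 0.3876
  σ(I2,I3) = 0.68 × 0.88 × 1.00 = 0.5984
σ²_T = Σσ²ᵢ + 2·Σσ_ij = 2.3520 + 2 × 1.1733 = 4.6986
α = (3/2)·(1 − 2.3520/4.6986) = 0.749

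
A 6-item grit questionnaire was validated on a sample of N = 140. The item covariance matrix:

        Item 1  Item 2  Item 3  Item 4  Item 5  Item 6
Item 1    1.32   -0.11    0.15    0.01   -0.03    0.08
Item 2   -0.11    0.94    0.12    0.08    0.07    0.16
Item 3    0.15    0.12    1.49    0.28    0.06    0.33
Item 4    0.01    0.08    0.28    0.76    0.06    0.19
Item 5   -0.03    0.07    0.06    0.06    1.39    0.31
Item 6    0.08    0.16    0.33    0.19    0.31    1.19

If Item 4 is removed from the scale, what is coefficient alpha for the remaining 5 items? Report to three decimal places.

coefficient alpha = 0.331

Remaining items: Item 1, Item 2, Item 3, Item 5, Item 6 (k = 5).
Σσ²ᵢ = 1.32 + 0.94 + 1.49 + 1.39 + 1.19 = 6.33
σ²_total = 6.33 + 2 × 1.14 = 8.61
α (item deleted) = (5/4)·(1 − 6.33/8.61) = 0.331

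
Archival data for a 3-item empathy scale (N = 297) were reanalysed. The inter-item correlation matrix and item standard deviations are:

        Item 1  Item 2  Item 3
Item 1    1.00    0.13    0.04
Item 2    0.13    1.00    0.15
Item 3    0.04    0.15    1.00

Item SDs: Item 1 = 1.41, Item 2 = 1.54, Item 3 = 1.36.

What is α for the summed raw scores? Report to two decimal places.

α = 0.27

Σσ²ᵢ = 1.41² + 1.54² + 1.36² = 6.2093
Covariances σ_ij = r_ij · s_i · s_j:
  σ(Item 1,Item 2) = 0.13 × 1.41 × 1.54 = 0.2823
  σ(Item 1,Item 3) = 0.04 × 1.41 × 1.36 = 0.0767
  σ(Item 2,Item 3) = 0.15 × 1.54 × 1.36 = 0.3142
σ²_T = Σσ²ᵢ + 2·Σσ_ij = 6.2093 + 2 × 0.6732 = 7.5557
α = (3/2)·(1 − 6.2093/7.5557) = 0.27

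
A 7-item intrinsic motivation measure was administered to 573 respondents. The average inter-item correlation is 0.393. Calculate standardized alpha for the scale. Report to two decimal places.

Standardized α = k·r̄ / (1 + (k−1)·r̄) = 7 × 0.393 / (1 + 6 × 0.393)
  = 2.7510 / 3.3580 = 0.82

standardized alpha = 0.82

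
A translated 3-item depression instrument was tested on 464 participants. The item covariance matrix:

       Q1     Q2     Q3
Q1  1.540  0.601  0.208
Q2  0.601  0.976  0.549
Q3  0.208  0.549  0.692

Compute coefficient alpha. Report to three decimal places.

Σσᵢ² = 1.540 + 0.976 + 0.692 = 3.208
Σ_{i<j} σ_ij = 1.358
σ²_total = 3.208 + 2 × 1.358 = 5.924
α = (k/(k−1))·(1 − Σσᵢ²/σ²_total) = (3/2)·(1 − 3.208/5.924) = 0.688

coefficient alpha = 0.688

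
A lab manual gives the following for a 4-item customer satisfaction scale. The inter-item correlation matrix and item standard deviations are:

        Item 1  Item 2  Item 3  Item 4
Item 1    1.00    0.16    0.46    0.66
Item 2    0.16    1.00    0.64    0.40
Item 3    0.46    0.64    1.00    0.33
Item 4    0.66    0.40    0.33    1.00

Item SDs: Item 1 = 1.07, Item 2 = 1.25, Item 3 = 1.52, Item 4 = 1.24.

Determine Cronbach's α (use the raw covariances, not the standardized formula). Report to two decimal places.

Σσ²ᵢ = 1.07² + 1.25² + 1.52² + 1.24² = 6.5554
Covariances σ_ij = r_ij · s_i · s_j:
  σ(Item 1,Item 2) = 0.16 × 1.07 × 1.25 = 0.2140
  σ(Item 1,Item 3) = 0.46 × 1.07 × 1.52 = 0.7481
  σ(Item 1,Item 4) = 0.66 × 1.07 × 1.24 = 0.8757
  σ(Item 2,Item 3) = 0.64 × 1.25 × 1.52 = 1.2160
  σ(Item 2,Item 4) = 0.40 × 1.25 × 1.24 = 0.6200
  σ(Item 3,Item 4) = 0.33 × 1.52 × 1.24 = 0.6220
σ²_T = Σσ²ᵢ + 2·Σσ_ij = 6.5554 + 2 × 4.2958 = 15.1470
α = (4/3)·(1 − 6.5554/15.1470) = 0.76

Cronbach's α = 0.76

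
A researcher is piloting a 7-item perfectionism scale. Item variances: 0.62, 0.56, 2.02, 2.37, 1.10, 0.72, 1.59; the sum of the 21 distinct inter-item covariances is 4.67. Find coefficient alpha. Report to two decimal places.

Σσᵢ² = 0.62 + 0.56 + 2.02 + 2.37 + 1.10 + 0.72 + 1.59 = 8.98
Sum of distinct covariances = 4.67
σ²_total = Σσᵢ² + 2·Σcov = 8.98 + 2 × 4.67 = 18.32
α = (7/6)·(1 − 8.98/18.32) = 0.59

coefficient alpha = 0.59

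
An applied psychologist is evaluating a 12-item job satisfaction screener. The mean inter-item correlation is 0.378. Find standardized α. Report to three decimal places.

Standardized α = k·r̄ / (1 + (k−1)·r̄) = 12 × 0.378 / (1 + 11 × 0.378)
  = 4.5360 / 5.1580 = 0.879

standardized α = 0.879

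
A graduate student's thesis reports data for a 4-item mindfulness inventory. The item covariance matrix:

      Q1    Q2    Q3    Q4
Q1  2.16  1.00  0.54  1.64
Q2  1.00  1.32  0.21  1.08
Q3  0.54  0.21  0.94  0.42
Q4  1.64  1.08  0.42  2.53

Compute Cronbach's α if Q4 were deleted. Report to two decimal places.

α = 0.66

Remaining items: Q1, Q2, Q3 (k = 3).
ΣVar(i) = 2.16 + 1.32 + 0.94 = 4.42
σ²_T = 4.42 + 2 × 1.75 = 7.92
α (item deleted) = (3/2)·(1 − 4.42/7.92) = 0.66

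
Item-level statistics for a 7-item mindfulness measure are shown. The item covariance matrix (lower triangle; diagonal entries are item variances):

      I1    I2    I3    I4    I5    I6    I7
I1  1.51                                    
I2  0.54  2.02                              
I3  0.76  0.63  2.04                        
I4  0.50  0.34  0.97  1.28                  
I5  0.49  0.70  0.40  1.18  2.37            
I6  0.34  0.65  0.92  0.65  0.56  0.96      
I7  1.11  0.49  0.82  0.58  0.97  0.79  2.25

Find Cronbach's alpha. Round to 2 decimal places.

Σσ²ᵢ = 1.51 + 2.02 + 2.04 + 1.28 + 2.37 + 0.96 + 2.25 = 12.43
Σ_{i<j} σ_ij = 14.39
σ²_T = 12.43 + 2 × 14.39 = 41.21
α = (k/(k−1))·(1 − Σσ²ᵢ/σ²_T) = (7/6)·(1 − 12.43/41.21) = 0.81

Cronbach's alpha = 0.81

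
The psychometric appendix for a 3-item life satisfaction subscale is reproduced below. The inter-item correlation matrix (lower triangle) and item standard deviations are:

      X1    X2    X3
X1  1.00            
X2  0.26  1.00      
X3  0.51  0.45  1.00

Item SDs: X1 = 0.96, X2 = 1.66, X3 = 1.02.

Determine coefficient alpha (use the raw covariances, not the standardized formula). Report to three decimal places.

α = 0.623

Σσ²ᵢ = 0.96² + 1.66² + 1.02² = 4.7176
Covariances σ_ij = r_ij · s_i · s_j:
  σ(X1,X2) = 0.26 × 0.96 × 1.66 = 0.4143
  σ(X1,X3) = 0.51 × 0.96 × 1.02 = 0.4994
  σ(X2,X3) = 0.45 × 1.66 × 1.02 = 0.7619
σ²_T = Σσ²ᵢ + 2·Σσ_ij = 4.7176 + 2 × 1.6756 = 8.0688
α = (3/2)·(1 − 4.7176/8.0688) = 0.623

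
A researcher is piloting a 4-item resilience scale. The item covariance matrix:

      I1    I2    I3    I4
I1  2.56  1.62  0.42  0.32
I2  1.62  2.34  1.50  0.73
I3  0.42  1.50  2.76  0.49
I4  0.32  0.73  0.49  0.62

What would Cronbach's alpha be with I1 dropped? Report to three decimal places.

Cronbach's alpha = 0.731

Remaining items: I2, I3, I4 (k = 3).
Σσ²ᵢ = 2.34 + 2.76 + 0.62 = 5.72
total variance = 5.72 + 2 × 2.72 = 11.16
α (item deleted) = (3/2)·(1 − 5.72/11.16) = 0.731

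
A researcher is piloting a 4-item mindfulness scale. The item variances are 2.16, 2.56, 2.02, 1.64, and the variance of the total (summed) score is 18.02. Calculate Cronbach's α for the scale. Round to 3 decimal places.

Cronbach's α = 0.713

Σσ²ᵢ = 2.16 + 2.56 + 2.02 + 1.64 = 8.38
α = (k/(k−1))·(1 − Σσ²ᵢ/Var(T)) = (4/3)·(1 − 8.38/18.02) = 0.713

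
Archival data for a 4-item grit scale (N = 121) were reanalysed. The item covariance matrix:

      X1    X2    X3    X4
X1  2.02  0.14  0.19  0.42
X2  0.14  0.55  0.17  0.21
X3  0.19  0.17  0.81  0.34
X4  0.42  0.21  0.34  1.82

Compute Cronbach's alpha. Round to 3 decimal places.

α = 0.482

ΣVar(i) = 2.02 + 0.55 + 0.81 + 1.82 = 5.20
Sum of the distinct covariances = 1.47
σ²_total = 5.20 + 2 × 1.47 = 8.14
α = (k/(k−1))·(1 − ΣVar(i)/σ²_total) = (4/3)·(1 − 5.20/8.14) = 0.482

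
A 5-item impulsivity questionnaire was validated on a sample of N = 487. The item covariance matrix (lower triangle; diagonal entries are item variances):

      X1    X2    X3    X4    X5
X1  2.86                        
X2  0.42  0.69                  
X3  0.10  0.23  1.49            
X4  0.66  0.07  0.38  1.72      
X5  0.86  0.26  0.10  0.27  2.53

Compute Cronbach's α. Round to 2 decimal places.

sum of item variances = 2.86 + 0.69 + 1.49 + 1.72 + 2.53 = 9.29
Σ_{i<j} σ_ij = 3.35
Var(T) = 9.29 + 2 × 3.35 = 15.99
α = (k/(k−1))·(1 − sum of item variances/Var(T)) = (5/4)·(1 − 9.29/15.99) = 0.52

Cronbach's α = 0.52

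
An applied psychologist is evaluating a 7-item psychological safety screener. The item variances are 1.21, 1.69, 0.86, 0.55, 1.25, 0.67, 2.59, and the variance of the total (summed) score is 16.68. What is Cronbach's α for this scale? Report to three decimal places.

Σσᵢ² = 1.21 + 1.69 + 0.86 + 0.55 + 1.25 + 0.67 + 2.59 = 8.82
α = (k/(k−1))·(1 − Σσᵢ²/Var(T)) = (7/6)·(1 − 8.82/16.68) = 0.550

α = 0.550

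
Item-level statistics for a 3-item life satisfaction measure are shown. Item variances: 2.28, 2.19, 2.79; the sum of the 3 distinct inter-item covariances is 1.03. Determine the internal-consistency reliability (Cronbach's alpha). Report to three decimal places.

α = 0.332

ΣVar(i) = 2.28 + 2.19 + 2.79 = 7.26
Sum of distinct covariances = 1.03
σ²_total = ΣVar(i) + 2·Σcov = 7.26 + 2 × 1.03 = 9.32
α = (3/2)·(1 − 7.26/9.32) = 0.332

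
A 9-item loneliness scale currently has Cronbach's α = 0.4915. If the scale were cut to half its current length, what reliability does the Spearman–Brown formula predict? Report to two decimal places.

predicted reliability = 0.33

Length factor m = 1/2
α' = m·α / (1 − (1−m)·α)
   = 1/2 × 0.4915 / (1 − (1 − 1/2) × 0.4915)
   = 0.2457 / 0.7542 = 0.33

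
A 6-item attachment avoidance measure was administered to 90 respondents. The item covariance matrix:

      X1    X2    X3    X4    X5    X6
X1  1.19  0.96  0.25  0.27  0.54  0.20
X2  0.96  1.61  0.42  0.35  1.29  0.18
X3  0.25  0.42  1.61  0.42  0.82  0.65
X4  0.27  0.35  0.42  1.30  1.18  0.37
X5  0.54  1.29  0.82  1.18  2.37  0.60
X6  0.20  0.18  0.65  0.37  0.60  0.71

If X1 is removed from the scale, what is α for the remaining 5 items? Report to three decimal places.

Remaining items: X2, X3, X4, X5, X6 (k = 5).
Σσᵢ² = 1.61 + 1.61 + 1.30 + 2.37 + 0.71 = 7.60
total variance = 7.60 + 2 × 6.28 = 20.16
α (item deleted) = (5/4)·(1 − 7.60/20.16) = 0.779

α = 0.779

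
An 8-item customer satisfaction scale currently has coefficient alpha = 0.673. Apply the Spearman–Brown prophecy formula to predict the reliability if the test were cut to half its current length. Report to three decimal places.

predicted reliability = 0.507

Length factor m = 1/2
α' = m·α / (1 − (1−m)·α)
   = 1/2 × 0.673 / (1 − (1 − 1/2) × 0.673)
   = 0.3365 / 0.6635 = 0.507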